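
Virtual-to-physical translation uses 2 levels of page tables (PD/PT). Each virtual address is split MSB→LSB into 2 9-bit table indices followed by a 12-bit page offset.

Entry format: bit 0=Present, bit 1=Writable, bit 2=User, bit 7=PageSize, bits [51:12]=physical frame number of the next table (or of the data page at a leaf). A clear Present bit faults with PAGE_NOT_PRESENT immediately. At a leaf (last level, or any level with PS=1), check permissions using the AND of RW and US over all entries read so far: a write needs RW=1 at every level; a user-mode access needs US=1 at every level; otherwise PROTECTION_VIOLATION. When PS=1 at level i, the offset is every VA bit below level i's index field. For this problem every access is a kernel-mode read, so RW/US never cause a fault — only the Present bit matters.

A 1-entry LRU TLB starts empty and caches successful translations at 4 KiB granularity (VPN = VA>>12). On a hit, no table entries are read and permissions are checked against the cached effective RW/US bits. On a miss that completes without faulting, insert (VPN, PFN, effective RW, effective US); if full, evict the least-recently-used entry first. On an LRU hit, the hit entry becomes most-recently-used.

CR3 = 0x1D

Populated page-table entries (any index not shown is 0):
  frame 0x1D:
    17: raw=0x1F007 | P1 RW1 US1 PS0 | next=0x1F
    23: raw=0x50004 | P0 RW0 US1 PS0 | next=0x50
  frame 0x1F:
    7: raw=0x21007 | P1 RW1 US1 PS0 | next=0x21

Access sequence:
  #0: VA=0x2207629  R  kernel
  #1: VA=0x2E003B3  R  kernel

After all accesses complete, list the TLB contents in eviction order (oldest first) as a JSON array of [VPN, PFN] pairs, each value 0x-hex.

Per-access translation:
#0 VA=0x2207629 (r,kernel):
  lvl0: tbl 0x1D, slot 17 ⇒ 0x1F007 (P1/RW1/US1/PS0)
  lvl1: tbl 0x1F, slot 7 ⇒ 0x21007 (P1/RW1/US1/PS0)
  ✓ 0x21629  — 2 lookups
#1 VA=0x2E003B3 (r,kernel):
  lvl0: tbl 0x1D, slot 23 ⇒ 0x50004 (P0/RW0/US1/PS0)
  ✗ PAGE_NOT_PRESENT  [1 reads]

TLB: [["0x2207", "0x21"]]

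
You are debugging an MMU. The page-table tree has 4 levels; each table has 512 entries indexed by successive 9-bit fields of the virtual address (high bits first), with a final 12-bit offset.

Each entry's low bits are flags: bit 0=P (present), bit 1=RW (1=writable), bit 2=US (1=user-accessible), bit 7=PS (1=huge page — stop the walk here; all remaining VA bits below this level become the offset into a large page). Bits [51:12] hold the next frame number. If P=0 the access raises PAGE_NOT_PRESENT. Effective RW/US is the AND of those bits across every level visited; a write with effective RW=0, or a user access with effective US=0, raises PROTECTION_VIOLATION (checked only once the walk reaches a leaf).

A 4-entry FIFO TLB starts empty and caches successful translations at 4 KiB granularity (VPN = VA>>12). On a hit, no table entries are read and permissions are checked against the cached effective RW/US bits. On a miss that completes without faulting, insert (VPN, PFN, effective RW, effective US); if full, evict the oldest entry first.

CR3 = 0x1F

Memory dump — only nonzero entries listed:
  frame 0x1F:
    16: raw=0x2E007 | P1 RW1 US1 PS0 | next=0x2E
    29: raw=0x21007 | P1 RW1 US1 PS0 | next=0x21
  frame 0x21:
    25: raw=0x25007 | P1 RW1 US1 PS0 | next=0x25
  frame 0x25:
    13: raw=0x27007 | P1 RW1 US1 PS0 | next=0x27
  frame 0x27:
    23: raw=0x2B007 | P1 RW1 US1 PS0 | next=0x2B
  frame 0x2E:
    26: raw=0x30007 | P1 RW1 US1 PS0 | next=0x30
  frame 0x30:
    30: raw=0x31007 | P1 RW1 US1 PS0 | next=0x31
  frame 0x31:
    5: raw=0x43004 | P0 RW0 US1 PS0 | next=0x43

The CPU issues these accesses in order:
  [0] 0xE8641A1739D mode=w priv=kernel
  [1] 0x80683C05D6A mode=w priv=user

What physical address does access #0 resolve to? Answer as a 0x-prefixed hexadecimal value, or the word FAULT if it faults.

Walk each access:
#0 VA=0xE8641A1739D (w,kernel):
  L0 @0x1F[29] → 0x21007  P=1,RW=1,US=1,PS=0
  L1 @0x21[25] → 0x25007  P=1,RW=1,US=1,PS=0
  L2 @0x25[13] → 0x27007  P=1,RW=1,US=1,PS=0
  L3 @0x27[23] → 0x2B007  P=1,RW=1,US=1,PS=0
  ⇒ phys 0x2B39D  [4 reads]
#1 VA=0x80683C05D6A (w,user):
  L0 @0x1F[16] → 0x2E007  P=1,RW=1,US=1,PS=0
  L1 @0x2E[26] → 0x30007  P=1,RW=1,US=1,PS=0
  L2 @0x30[30] → 0x31007  P=1,RW=1,US=1,PS=0
  L3 @0x31[5] → 0x43004  P=0,RW=0,US=1,PS=0
  ✗ PAGE_NOT_PRESENT  [4 reads]

Access #0 PA: 0x2B39D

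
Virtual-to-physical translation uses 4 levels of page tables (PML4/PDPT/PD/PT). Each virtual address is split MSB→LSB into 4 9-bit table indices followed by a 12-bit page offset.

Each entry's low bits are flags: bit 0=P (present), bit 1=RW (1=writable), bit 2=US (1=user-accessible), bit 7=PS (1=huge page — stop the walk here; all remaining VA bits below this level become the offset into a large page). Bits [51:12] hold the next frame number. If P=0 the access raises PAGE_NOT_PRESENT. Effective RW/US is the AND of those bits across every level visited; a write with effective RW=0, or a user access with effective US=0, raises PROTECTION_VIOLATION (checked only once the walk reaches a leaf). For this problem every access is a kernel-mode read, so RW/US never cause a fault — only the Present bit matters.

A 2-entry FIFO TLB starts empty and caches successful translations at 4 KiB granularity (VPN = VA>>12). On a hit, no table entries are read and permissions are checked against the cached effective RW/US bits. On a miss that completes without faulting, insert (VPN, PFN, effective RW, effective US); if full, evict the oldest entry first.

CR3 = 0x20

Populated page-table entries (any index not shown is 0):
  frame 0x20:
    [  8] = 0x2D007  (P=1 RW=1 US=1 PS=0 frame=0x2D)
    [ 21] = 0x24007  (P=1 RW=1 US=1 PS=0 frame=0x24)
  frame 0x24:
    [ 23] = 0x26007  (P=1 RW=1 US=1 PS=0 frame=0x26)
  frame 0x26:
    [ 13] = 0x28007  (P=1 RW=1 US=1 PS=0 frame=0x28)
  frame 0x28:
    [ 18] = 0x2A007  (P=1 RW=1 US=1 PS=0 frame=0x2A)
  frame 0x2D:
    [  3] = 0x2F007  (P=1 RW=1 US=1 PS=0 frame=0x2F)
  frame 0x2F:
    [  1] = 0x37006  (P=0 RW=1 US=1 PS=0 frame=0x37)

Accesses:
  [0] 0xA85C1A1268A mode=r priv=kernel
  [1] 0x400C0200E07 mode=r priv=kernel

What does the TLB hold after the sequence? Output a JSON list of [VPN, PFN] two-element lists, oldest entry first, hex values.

Walk each access:
#0 VA=0xA85C1A1268A (r,kernel):
  lvl0: tbl 0x20, slot 21 ⇒ 0x24007 (P1/RW1/US1/PS0)
  lvl1: tbl 0x24, slot 23 ⇒ 0x26007 (P1/RW1/US1/PS0)
  lvl2: tbl 0x26, slot 13 ⇒ 0x28007 (P1/RW1/US1/PS0)
  lvl3: tbl 0x28, slot 18 ⇒ 0x2A007 (P1/RW1/US1/PS0)
  ⇒ phys 0x2A68A  [4 reads]
#1 VA=0x400C0200E07 (r,kernel):
  lvl0: tbl 0x20, slot 8 ⇒ 0x2D007 (P1/RW1/US1/PS0)
  lvl1: tbl 0x2D, slot 3 ⇒ 0x2F007 (P1/RW1/US1/PS0)
  lvl2: tbl 0x2F, slot 1 ⇒ 0x37006 (P0/RW1/US1/PS0)
  → PAGE_NOT_PRESENT  (3 entries read)

TLB: [["0xA85C1A12", "0x2A"]]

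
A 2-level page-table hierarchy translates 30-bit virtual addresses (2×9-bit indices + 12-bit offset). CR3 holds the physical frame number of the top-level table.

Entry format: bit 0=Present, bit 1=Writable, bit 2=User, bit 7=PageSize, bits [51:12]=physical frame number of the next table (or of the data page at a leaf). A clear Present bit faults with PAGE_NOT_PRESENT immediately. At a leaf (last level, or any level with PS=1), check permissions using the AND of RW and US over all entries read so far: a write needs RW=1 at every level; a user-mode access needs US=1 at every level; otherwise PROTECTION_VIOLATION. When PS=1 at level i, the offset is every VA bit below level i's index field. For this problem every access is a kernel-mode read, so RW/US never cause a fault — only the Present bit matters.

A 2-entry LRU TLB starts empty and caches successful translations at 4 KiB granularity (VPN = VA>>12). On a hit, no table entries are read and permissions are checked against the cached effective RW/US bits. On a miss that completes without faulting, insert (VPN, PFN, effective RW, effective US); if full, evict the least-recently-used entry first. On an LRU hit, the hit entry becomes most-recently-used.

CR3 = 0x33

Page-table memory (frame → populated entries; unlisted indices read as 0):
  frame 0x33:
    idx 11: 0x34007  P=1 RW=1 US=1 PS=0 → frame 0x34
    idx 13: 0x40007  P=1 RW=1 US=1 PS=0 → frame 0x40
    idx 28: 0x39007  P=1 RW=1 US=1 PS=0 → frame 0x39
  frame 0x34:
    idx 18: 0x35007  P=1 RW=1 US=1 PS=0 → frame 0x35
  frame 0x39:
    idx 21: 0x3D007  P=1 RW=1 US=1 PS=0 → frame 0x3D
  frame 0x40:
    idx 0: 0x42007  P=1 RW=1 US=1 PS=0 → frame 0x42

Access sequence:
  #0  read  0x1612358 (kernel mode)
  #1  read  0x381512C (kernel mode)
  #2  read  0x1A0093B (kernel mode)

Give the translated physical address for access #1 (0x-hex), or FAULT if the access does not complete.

Per-access translation:
#0 VA=0x1612358 (r,kernel):
  lvl0: tbl 0x33, slot 11 ⇒ 0x34007 (P1/RW1/US1/PS0)
  lvl1: tbl 0x34, slot 18 ⇒ 0x35007 (P1/RW1/US1/PS0)
  ⇒ phys 0x35358  [2 reads]
#1 VA=0x381512C (r,kernel):
  lvl0: tbl 0x33, slot 28 ⇒ 0x39007 (P1/RW1/US1/PS0)
  lvl1: tbl 0x39, slot 21 ⇒ 0x3D007 (P1/RW1/US1/PS0)
  ⇒ phys 0x3D12C  [2 reads]
#2 VA=0x1A0093B (r,kernel):
  lvl0: tbl 0x33, slot 13 ⇒ 0x40007 (P1/RW1/US1/PS0)
  lvl1: tbl 0x40, slot 0 ⇒ 0x42007 (P1/RW1/US1/PS0)
  ⇒ phys 0x4293B  [2 reads]

Access #1 PA: 0x3D12C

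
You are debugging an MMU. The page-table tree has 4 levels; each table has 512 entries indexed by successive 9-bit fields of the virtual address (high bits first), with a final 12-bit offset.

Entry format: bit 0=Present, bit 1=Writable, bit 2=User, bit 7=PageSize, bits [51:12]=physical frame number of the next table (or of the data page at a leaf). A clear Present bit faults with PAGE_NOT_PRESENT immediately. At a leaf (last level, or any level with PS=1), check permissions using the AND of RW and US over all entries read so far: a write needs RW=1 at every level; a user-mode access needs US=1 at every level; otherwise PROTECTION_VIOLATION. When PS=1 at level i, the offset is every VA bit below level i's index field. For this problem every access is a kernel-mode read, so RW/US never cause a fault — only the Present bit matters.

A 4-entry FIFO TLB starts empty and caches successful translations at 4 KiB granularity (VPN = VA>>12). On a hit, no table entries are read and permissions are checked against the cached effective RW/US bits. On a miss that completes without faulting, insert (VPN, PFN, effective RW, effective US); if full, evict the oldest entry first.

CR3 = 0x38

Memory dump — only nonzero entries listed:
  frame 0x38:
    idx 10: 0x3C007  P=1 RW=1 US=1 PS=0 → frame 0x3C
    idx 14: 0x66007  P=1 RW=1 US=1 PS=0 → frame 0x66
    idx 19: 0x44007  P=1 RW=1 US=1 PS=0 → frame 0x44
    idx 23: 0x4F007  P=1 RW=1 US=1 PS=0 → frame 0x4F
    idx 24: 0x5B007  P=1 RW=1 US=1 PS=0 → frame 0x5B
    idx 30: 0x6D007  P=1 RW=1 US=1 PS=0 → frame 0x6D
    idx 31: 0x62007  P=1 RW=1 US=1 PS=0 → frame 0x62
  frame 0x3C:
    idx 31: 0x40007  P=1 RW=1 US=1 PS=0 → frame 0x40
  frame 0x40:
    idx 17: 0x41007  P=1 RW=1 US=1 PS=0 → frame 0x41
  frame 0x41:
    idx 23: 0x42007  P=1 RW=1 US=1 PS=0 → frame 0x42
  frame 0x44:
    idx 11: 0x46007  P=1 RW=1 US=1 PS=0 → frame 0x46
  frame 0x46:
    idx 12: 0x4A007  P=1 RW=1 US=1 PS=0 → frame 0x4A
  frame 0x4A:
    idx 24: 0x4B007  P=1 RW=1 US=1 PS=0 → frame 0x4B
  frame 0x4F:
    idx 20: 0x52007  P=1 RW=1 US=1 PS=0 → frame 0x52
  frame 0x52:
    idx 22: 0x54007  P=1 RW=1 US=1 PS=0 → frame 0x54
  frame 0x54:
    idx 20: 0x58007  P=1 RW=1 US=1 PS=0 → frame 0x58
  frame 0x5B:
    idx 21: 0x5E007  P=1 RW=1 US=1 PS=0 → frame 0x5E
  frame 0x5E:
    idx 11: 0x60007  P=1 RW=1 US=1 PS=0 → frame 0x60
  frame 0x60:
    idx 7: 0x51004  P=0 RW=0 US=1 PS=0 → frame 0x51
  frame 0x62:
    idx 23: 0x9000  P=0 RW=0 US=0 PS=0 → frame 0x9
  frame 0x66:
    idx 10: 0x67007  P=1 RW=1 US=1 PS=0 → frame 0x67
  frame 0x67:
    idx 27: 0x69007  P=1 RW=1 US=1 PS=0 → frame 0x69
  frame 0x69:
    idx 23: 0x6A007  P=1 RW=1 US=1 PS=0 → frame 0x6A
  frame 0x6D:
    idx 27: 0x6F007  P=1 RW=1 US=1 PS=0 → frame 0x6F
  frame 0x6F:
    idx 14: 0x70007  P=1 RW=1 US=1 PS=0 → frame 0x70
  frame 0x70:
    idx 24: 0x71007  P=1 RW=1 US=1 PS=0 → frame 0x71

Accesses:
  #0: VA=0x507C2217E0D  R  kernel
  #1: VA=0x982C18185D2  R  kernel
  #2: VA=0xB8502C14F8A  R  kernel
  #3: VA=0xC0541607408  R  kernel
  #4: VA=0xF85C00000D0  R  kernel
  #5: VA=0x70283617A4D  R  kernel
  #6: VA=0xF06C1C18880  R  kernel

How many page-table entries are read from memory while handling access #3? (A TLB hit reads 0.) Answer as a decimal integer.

Walk each access:
#0 VA=0x507C2217E0D (r,kernel):
  L0: frame=0x38 idx=10 entry=0x3C007 [P=1 RW=1 US=1 PS=0]
  L1: frame=0x3C idx=31 entry=0x40007 [P=1 RW=1 US=1 PS=0]
  L2: frame=0x40 idx=17 entry=0x41007 [P=1 RW=1 US=1 PS=0]
  L3: frame=0x41 idx=23 entry=0x42007 [P=1 RW=1 US=1 PS=0]
  → PA=0x42E0D  (4 entries read)
#1 VA=0x982C18185D2 (r,kernel):
  L0: frame=0x38 idx=19 entry=0x44007 [P=1 RW=1 US=1 PS=0]
  L1: frame=0x44 idx=11 entry=0x46007 [P=1 RW=1 US=1 PS=0]
  L2: frame=0x46 idx=12 entry=0x4A007 [P=1 RW=1 US=1 PS=0]
  L3: frame=0x4A idx=24 entry=0x4B007 [P=1 RW=1 US=1 PS=0]
  → PA=0x4B5D2  (4 entries read)
#2 VA=0xB8502C14F8A (r,kernel):
  L0: frame=0x38 idx=23 entry=0x4F007 [P=1 RW=1 US=1 PS=0]
  L1: frame=0x4F idx=20 entry=0x52007 [P=1 RW=1 US=1 PS=0]
  L2: frame=0x52 idx=22 entry=0x54007 [P=1 RW=1 US=1 PS=0]
  L3: frame=0x54 idx=20 entry=0x58007 [P=1 RW=1 US=1 PS=0]
  → PA=0x58F8A  (4 entries read)
#3 VA=0xC0541607408 (r,kernel):
  L0: frame=0x38 idx=24 entry=0x5B007 [P=1 RW=1 US=1 PS=0]
  L1: frame=0x5B idx=21 entry=0x5E007 [P=1 RW=1 US=1 PS=0]
  L2: frame=0x5E idx=11 entry=0x60007 [P=1 RW=1 US=1 PS=0]
  L3: frame=0x60 idx=7 entry=0x51004 [P=0 RW=0 US=1 PS=0]
  → PAGE_NOT_PRESENT  (4 entries read)
#4 VA=0xF85C00000D0 (r,kernel):
  L0: frame=0x38 idx=31 entry=0x62007 [P=1 RW=1 US=1 PS=0]
  L1: frame=0x62 idx=23 entry=0x9000 [P=0 RW=0 US=0 PS=0]
  → PAGE_NOT_PRESENT  (2 entries read)
#5 VA=0x70283617A4D (r,kernel):
  L0: frame=0x38 idx=14 entry=0x66007 [P=1 RW=1 US=1 PS=0]
  L1: frame=0x66 idx=10 entry=0x67007 [P=1 RW=1 US=1 PS=0]
  L2: frame=0x67 idx=27 entry=0x69007 [P=1 RW=1 US=1 PS=0]
  L3: frame=0x69 idx=23 entry=0x6A007 [P=1 RW=1 US=1 PS=0]
  → PA=0x6AA4D  (4 entries read)
#6 VA=0xF06C1C18880 (r,kernel):
  L0: frame=0x38 idx=30 entry=0x6D007 [P=1 RW=1 US=1 PS=0]
  L1: frame=0x6D idx=27 entry=0x6F007 [P=1 RW=1 US=1 PS=0]
  L2: frame=0x6F idx=14 entry=0x70007 [P=1 RW=1 US=1 PS=0]
  L3: frame=0x70 idx=24 entry=0x71007 [P=1 RW=1 US=1 PS=0]
  → PA=0x71880  (4 entries read)

Entries read for #3: 4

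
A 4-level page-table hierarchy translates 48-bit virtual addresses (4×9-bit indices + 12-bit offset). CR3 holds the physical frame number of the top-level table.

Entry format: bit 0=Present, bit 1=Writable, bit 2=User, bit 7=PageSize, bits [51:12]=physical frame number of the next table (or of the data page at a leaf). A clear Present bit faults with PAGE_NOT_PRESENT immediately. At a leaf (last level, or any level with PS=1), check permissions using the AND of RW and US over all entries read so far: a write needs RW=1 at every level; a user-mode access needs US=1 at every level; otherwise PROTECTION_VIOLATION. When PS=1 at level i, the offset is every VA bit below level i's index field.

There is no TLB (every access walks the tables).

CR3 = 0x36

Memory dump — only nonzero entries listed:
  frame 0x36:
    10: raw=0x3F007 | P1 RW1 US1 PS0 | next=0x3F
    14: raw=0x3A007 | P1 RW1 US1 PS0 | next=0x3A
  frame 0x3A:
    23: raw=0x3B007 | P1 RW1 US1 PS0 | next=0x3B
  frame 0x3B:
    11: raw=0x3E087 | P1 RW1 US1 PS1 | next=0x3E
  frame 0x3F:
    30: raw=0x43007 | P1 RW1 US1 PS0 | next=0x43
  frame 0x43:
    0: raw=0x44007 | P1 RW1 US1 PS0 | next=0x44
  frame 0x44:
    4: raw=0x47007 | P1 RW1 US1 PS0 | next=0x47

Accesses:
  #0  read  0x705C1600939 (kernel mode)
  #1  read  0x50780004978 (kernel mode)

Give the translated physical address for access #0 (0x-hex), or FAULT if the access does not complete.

Trace:
#0 VA=0x705C1600939 (r,kernel):
  lvl0: tbl 0x36, slot 14 ⇒ 0x3A007 (P1/RW1/US1/PS0)
  lvl1: tbl 0x3A, slot 23 ⇒ 0x3B007 (P1/RW1/US1/PS0)
  lvl2: tbl 0x3B, slot 11 ⇒ 0x3E087 (P1/RW1/US1/PS1)
  ✓ 0x3E939 (huge @L2)  — 3 lookups
#1 VA=0x50780004978 (r,kernel):
  lvl0: tbl 0x36, slot 10 ⇒ 0x3F007 (P1/RW1/US1/PS0)
  lvl1: tbl 0x3F, slot 30 ⇒ 0x43007 (P1/RW1/US1/PS0)
  lvl2: tbl 0x43, slot 0 ⇒ 0x44007 (P1/RW1/US1/PS0)
  lvl3: tbl 0x44, slot 4 ⇒ 0x47007 (P1/RW1/US1/PS0)
  ✓ 0x47978  — 4 lookups

Access #0 PA: 0x3E939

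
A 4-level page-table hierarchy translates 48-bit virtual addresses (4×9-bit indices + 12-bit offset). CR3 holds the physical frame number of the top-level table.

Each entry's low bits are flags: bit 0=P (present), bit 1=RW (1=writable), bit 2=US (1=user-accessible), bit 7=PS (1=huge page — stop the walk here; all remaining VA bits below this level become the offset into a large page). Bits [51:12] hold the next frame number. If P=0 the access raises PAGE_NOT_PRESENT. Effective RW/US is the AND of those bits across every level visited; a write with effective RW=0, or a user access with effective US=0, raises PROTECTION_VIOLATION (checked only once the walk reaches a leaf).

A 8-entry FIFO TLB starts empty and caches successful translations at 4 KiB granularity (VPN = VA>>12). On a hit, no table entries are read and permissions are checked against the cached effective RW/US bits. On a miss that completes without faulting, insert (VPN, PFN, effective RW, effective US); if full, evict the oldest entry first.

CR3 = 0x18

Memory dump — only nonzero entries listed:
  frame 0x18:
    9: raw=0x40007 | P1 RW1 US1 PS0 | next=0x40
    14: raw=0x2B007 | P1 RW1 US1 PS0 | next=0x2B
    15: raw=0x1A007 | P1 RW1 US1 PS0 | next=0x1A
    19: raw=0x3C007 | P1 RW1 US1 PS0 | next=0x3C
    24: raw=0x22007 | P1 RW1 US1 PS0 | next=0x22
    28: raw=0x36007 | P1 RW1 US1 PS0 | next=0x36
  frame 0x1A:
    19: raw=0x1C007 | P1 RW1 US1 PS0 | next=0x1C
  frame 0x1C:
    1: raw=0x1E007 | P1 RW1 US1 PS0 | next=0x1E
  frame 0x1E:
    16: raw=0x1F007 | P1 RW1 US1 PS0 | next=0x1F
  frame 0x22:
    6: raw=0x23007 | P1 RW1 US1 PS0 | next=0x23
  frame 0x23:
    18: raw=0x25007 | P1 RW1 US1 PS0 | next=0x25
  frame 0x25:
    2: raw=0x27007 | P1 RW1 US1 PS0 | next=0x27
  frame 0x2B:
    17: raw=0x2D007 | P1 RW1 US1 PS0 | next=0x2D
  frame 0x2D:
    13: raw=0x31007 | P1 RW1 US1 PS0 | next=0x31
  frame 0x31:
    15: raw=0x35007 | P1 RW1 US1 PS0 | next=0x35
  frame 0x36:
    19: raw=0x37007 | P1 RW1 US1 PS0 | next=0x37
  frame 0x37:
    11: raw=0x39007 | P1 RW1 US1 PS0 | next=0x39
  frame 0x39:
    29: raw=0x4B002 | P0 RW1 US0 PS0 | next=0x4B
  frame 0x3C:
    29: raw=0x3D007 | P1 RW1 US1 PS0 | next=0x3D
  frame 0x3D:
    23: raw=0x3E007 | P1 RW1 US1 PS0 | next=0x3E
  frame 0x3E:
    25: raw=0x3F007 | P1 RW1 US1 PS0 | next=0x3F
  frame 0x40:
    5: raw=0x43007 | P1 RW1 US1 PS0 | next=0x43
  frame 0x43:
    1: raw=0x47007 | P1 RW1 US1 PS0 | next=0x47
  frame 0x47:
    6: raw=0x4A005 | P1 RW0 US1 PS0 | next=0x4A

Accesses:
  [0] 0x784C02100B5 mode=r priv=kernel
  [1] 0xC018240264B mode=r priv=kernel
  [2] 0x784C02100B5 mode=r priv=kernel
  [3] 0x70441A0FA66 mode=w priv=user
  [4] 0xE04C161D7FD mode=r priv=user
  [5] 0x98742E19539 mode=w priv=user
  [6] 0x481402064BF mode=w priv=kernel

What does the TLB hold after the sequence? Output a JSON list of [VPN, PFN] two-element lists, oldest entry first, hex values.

Walk each access:
#0 VA=0x784C02100B5 (r,kernel):
  L0 @0x18[15] → 0x1A007  P=1,RW=1,US=1,PS=0
  L1 @0x1A[19] → 0x1C007  P=1,RW=1,US=1,PS=0
  L2 @0x1C[1] → 0x1E007  P=1,RW=1,US=1,PS=0
  L3 @0x1E[16] → 0x1F007  P=1,RW=1,US=1,PS=0
  → PA=0x1F0B5  (4 entries read)
#1 VA=0xC018240264B (r,kernel):
  L0 @0x18[24] → 0x22007  P=1,RW=1,US=1,PS=0
  L1 @0x22[6] → 0x23007  P=1,RW=1,US=1,PS=0
  L2 @0x23[18] → 0x25007  P=1,RW=1,US=1,PS=0
  L3 @0x25[2] → 0x27007  P=1,RW=1,US=1,PS=0
  → PA=0x2764B  (4 entries read)
#2 VA=0x784C02100B5 (r,kernel):
  TLB hit vpn=0x784C0210 → PA=0x1F0B5
#3 VA=0x70441A0FA66 (w,user):
  L0 @0x18[14] → 0x2B007  P=1,RW=1,US=1,PS=0
  L1 @0x2B[17] → 0x2D007  P=1,RW=1,US=1,PS=0
  L2 @0x2D[13] → 0x31007  P=1,RW=1,US=1,PS=0
  L3 @0x31[15] → 0x35007  P=1,RW=1,US=1,PS=0
  → PA=0x35A66  (4 entries read)
#4 VA=0xE04C161D7FD (r,user):
  L0 @0x18[28] → 0x36007  P=1,RW=1,US=1,PS=0
  L1 @0x36[19] → 0x37007  P=1,RW=1,US=1,PS=0
  L2 @0x37[11] → 0x39007  P=1,RW=1,US=1,PS=0
  L3 @0x39[29] → 0x4B002  P=0,RW=1,US=0,PS=0
  ⇒ fault: PAGE_NOT_PRESENT  — 4 lookups
#5 VA=0x98742E19539 (w,user):
  L0 @0x18[19] → 0x3C007  P=1,RW=1,US=1,PS=0
  L1 @0x3C[29] → 0x3D007  P=1,RW=1,US=1,PS=0
  L2 @0x3D[23] → 0x3E007  P=1,RW=1,US=1,PS=0
  L3 @0x3E[25] → 0x3F007  P=1,RW=1,US=1,PS=0
  → PA=0x3F539  (4 entries read)
#6 VA=0x481402064BF (w,kernel):
  L0 @0x18[9] → 0x40007  P=1,RW=1,US=1,PS=0
  L1 @0x40[5] → 0x43007  P=1,RW=1,US=1,PS=0
  L2 @0x43[1] → 0x47007  P=1,RW=1,US=1,PS=0
  L3 @0x47[6] → 0x4A005  P=1,RW=0,US=1,PS=0
  ⇒ fault: PROTECTION_VIOLATION  — 4 lookups

TLB: [["0x784C0210", "0x1F"], ["0xC0182402", "0x27"], ["0x70441A0F", "0x35"], ["0x98742E19", "0x3F"]]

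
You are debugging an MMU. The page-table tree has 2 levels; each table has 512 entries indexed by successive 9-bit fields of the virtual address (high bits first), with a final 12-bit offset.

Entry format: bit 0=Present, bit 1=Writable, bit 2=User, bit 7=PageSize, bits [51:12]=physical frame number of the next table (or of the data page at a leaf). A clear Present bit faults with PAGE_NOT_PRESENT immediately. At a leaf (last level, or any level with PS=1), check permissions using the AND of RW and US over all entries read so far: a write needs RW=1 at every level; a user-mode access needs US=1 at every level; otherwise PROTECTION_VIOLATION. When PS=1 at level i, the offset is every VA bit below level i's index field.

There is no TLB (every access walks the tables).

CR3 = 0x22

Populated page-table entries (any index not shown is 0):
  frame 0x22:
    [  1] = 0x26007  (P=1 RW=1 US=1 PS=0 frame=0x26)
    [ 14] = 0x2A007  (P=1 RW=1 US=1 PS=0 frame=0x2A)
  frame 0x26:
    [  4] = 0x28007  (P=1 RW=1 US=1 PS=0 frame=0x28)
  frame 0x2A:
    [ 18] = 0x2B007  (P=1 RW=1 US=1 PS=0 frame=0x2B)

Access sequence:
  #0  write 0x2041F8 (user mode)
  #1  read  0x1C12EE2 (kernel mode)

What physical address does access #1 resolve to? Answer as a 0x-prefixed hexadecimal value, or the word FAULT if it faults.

Per-access translation:
#0 VA=0x2041F8 (w,user):
  [0] read 0x22 idx=1: raw=0x26007 flags P=1 W=1 U=1 S=0
  [1] read 0x26 idx=4: raw=0x28007 flags P=1 W=1 U=1 S=0
  ✓ 0x281F8  — 2 lookups
#1 VA=0x1C12EE2 (r,kernel):
  [0] read 0x22 idx=14: raw=0x2A007 flags P=1 W=1 U=1 S=0
  [1] read 0x2A idx=18: raw=0x2B007 flags P=1 W=1 U=1 S=0
  ✓ 0x2BEE2  — 2 lookups

Access #1 PA: 0x2BEE2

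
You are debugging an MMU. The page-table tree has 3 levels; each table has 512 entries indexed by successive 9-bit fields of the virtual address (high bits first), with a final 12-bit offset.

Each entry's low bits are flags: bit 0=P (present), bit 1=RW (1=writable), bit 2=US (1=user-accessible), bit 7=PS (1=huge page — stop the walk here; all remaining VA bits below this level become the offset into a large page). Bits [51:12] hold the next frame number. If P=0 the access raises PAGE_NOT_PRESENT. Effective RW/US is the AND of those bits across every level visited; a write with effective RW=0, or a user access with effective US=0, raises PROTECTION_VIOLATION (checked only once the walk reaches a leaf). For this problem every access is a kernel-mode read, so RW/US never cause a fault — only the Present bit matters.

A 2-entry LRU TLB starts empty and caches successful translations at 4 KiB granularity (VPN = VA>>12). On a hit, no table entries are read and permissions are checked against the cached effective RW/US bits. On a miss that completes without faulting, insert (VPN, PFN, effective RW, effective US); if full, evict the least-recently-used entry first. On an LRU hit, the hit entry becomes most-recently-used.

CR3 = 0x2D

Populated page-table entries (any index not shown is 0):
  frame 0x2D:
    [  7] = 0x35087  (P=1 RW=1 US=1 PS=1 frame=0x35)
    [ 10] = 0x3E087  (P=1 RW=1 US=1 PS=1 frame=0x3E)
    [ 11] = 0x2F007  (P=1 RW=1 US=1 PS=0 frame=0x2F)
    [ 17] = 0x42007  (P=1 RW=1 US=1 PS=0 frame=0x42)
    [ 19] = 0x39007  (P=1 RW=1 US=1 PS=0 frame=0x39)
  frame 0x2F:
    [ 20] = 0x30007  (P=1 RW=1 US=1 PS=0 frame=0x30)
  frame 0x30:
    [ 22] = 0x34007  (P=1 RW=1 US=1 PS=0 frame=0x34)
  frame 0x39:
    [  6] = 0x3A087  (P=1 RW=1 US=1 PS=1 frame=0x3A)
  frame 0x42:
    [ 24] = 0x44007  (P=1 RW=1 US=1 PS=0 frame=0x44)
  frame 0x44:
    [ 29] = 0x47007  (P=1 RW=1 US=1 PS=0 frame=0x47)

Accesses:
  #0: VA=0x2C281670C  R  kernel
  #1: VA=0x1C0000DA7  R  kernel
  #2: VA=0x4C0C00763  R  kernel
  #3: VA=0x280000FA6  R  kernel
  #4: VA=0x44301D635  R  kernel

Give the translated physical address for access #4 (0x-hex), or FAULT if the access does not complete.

Per-access translation:
#0 VA=0x2C281670C (r,kernel):
  L0: frame=0x2D idx=11 entry=0x2F007 [P=1 RW=1 US=1 PS=0]
  L1: frame=0x2F idx=20 entry=0x30007 [P=1 RW=1 US=1 PS=0]
  L2: frame=0x30 idx=22 entry=0x34007 [P=1 RW=1 US=1 PS=0]
  ✓ 0x3470C  — 3 lookups
#1 VA=0x1C0000DA7 (r,kernel):
  L0: frame=0x2D idx=7 entry=0x35087 [P=1 RW=1 US=1 PS=1]
  ✓ 0x35DA7 (huge @L0)  — 1 lookups
#2 VA=0x4C0C00763 (r,kernel):
  L0: frame=0x2D idx=19 entry=0x39007 [P=1 RW=1 US=1 PS=0]
  L1: frame=0x39 idx=6 entry=0x3A087 [P=1 RW=1 US=1 PS=1]
  ✓ 0x3A763 (huge @L1)  — 2 lookups
#3 VA=0x280000FA6 (r,kernel):
  L0: frame=0x2D idx=10 entry=0x3E087 [P=1 RW=1 US=1 PS=1]
  ✓ 0x3EFA6 (huge @L0)  — 1 lookups
#4 VA=0x44301D635 (r,kernel):
  L0: frame=0x2D idx=17 entry=0x42007 [P=1 RW=1 US=1 PS=0]
  L1: frame=0x42 idx=24 entry=0x44007 [P=1 RW=1 US=1 PS=0]
  L2: frame=0x44 idx=29 entry=0x47007 [P=1 RW=1 US=1 PS=0]
  ✓ 0x47635  — 3 lookups

Access #4 PA: 0x47635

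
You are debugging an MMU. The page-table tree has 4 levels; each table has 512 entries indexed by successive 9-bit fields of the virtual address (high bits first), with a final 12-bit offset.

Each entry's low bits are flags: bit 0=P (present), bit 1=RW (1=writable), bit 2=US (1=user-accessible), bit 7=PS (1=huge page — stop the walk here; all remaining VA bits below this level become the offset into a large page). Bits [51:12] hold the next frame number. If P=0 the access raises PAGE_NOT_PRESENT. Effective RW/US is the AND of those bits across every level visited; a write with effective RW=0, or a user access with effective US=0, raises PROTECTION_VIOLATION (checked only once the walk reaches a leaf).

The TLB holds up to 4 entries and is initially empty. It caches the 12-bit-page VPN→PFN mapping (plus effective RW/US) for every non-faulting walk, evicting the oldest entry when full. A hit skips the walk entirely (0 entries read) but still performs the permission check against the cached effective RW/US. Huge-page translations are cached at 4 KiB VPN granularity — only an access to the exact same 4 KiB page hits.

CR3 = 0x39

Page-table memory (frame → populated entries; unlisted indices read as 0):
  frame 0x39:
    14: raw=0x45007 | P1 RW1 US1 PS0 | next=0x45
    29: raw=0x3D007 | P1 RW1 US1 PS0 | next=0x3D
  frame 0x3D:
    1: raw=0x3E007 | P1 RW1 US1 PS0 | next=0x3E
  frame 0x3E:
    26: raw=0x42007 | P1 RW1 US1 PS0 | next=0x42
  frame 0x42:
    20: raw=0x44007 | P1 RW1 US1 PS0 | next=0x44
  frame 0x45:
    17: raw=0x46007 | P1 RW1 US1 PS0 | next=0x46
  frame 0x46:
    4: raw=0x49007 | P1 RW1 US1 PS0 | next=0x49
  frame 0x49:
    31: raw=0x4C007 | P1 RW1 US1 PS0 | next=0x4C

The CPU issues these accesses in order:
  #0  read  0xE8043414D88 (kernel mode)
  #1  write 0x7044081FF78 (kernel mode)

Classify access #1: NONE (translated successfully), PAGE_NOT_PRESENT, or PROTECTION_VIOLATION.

Walk each access:
#0 VA=0xE8043414D88 (r,kernel):
  L0: frame=0x39 idx=29 entry=0x3D007 [P=1 RW=1 US=1 PS=0]
  L1: frame=0x3D idx=1 entry=0x3E007 [P=1 RW=1 US=1 PS=0]
  L2: frame=0x3E idx=26 entry=0x42007 [P=1 RW=1 US=1 PS=0]
  L3: frame=0x42 idx=20 entry=0x44007 [P=1 RW=1 US=1 PS=0]
  ⇒ phys 0x44D88  [4 reads]
#1 VA=0x7044081FF78 (w,kernel):
  L0: frame=0x39 idx=14 entry=0x45007 [P=1 RW=1 US=1 PS=0]
  L1: frame=0x45 idx=17 entry=0x46007 [P=1 RW=1 US=1 PS=0]
  L2: frame=0x46 idx=4 entry=0x49007 [P=1 RW=1 US=1 PS=0]
  L3: frame=0x49 idx=31 entry=0x4C007 [P=1 RW=1 US=1 PS=0]
  ⇒ phys 0x4CF78  [4 reads]

Access #1 fault: NONE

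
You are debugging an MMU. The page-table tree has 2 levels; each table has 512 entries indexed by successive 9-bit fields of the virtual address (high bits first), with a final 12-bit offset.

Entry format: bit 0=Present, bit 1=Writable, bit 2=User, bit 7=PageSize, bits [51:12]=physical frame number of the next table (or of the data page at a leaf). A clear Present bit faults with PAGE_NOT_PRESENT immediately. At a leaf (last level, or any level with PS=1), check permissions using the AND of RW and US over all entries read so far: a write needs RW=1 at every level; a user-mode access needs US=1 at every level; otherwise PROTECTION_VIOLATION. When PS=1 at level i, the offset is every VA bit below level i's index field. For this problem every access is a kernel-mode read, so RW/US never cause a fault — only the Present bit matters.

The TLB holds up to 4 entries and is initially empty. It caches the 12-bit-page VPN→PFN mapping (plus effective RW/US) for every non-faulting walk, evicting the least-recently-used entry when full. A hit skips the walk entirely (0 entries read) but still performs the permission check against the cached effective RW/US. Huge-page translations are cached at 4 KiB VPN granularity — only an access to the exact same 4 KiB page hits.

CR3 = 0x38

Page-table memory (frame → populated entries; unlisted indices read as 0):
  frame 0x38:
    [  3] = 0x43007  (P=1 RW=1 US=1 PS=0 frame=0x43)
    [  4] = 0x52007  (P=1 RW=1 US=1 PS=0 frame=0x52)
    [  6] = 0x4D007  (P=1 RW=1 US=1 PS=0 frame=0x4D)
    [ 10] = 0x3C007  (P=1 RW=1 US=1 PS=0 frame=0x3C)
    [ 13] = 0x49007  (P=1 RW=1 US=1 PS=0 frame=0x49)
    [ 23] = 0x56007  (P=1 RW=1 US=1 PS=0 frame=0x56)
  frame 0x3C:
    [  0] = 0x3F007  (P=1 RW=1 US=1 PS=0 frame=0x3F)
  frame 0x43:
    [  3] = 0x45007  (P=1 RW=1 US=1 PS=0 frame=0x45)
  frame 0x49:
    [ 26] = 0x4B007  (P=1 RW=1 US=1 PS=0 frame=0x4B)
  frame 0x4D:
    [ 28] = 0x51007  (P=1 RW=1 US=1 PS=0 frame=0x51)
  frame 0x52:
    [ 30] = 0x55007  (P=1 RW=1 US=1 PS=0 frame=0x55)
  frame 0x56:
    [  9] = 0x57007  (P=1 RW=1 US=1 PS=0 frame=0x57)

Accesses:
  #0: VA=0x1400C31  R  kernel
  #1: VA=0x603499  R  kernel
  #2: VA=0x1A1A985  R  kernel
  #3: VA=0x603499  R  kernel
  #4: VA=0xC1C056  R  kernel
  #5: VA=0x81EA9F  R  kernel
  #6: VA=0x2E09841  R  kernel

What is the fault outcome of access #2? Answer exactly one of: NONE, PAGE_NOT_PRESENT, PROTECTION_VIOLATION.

Trace:
#0 VA=0x1400C31 (r,kernel):
  [0] read 0x38 idx=10: raw=0x3C007 flags P=1 W=1 U=1 S=0
  [1] read 0x3C idx=0: raw=0x3F007 flags P=1 W=1 U=1 S=0
  ⇒ phys 0x3FC31  [2 reads]
#1 VA=0x603499 (r,kernel):
  [0] read 0x38 idx=3: raw=0x43007 flags P=1 W=1 U=1 S=0
  [1] read 0x43 idx=3: raw=0x45007 flags P=1 W=1 U=1 S=0
  ⇒ phys 0x45499  [2 reads]
#2 VA=0x1A1A985 (r,kernel):
  [0] read 0x38 idx=13: raw=0x49007 flags P=1 W=1 U=1 S=0
  [1] read 0x49 idx=26: raw=0x4B007 flags P=1 W=1 U=1 S=0
  ⇒ phys 0x4B985  [2 reads]
#3 VA=0x603499 (r,kernel):
  TLB hit vpn=0x603 → PA=0x45499
#4 VA=0xC1C056 (r,kernel):
  [0] read 0x38 idx=6: raw=0x4D007 flags P=1 W=1 U=1 S=0
  [1] read 0x4D idx=28: raw=0x51007 flags P=1 W=1 U=1 S=0
  ⇒ phys 0x51056  [2 reads]
#5 VA=0x81EA9F (r,kernel):
  [0] read 0x38 idx=4: raw=0x52007 flags P=1 W=1 U=1 S=0
  [1] read 0x52 idx=30: raw=0x55007 flags P=1 W=1 U=1 S=0
  ⇒ phys 0x55A9F  [2 reads]
#6 VA=0x2E09841 (r,kernel):
  [0] read 0x38 idx=23: raw=0x56007 flags P=1 W=1 U=1 S=0
  [1] read 0x56 idx=9: raw=0x57007 flags P=1 W=1 U=1 S=0
  ⇒ phys 0x57841  [2 reads]

Access #2 fault: NONE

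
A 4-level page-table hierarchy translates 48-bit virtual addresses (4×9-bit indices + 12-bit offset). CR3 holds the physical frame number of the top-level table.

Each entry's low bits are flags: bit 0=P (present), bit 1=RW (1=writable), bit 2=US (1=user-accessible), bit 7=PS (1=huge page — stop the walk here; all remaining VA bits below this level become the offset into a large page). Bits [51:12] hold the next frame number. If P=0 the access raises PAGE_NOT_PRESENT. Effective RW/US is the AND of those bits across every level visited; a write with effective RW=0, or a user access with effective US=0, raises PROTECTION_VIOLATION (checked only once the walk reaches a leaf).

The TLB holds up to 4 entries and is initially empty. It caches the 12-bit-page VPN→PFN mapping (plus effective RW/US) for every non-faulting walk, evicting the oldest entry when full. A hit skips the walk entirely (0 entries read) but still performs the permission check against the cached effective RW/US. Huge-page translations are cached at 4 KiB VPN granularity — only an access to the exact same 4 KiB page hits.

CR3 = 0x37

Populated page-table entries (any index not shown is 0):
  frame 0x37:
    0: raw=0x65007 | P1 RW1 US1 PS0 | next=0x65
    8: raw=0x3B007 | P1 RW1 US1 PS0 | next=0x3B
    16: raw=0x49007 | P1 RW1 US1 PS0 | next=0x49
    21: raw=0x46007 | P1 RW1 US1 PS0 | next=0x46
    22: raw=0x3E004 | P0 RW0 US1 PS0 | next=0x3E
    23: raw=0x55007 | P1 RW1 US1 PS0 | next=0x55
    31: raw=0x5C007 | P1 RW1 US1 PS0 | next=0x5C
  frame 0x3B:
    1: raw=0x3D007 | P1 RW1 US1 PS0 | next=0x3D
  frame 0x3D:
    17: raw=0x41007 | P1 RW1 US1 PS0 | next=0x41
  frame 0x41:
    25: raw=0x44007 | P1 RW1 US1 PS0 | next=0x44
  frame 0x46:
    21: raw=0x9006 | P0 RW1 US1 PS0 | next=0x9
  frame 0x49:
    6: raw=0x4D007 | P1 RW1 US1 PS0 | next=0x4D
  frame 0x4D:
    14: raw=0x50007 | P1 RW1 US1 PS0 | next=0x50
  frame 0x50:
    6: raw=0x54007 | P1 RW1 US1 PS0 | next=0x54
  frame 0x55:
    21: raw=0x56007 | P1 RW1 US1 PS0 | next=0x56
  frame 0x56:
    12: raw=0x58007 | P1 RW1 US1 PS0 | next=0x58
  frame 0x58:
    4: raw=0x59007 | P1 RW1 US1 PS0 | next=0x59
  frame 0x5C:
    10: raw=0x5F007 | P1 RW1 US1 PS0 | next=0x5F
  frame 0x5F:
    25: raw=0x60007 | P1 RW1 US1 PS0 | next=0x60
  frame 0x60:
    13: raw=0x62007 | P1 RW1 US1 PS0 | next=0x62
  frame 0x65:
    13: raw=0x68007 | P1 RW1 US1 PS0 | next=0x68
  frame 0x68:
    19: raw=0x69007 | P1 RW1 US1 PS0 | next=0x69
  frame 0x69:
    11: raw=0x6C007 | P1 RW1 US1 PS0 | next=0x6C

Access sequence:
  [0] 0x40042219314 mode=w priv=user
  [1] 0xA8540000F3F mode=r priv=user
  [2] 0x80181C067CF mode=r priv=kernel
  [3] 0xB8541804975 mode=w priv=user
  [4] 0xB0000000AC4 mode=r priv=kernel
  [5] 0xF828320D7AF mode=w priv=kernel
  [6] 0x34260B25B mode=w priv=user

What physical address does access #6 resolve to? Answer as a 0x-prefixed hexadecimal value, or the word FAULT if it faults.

Per-access translation:
#0 VA=0x40042219314 (w,user):
  L0: frame=0x37 idx=8 entry=0x3B007 [P=1 RW=1 US=1 PS=0]
  L1: frame=0x3B idx=1 entry=0x3D007 [P=1 RW=1 US=1 PS=0]
  L2: frame=0x3D idx=17 entry=0x41007 [P=1 RW=1 US=1 PS=0]
  L3: frame=0x41 idx=25 entry=0x44007 [P=1 RW=1 US=1 PS=0]
  → PA=0x44314  (4 entries read)
#1 VA=0xA8540000F3F (r,user):
  L0: frame=0x37 idx=21 entry=0x46007 [P=1 RW=1 US=1 PS=0]
  L1: frame=0x46 idx=21 entry=0x9006 [P=0 RW=1 US=1 PS=0]
  ⇒ fault: PAGE_NOT_PRESENT  — 2 lookups
#2 VA=0x80181C067CF (r,kernel):
  L0: frame=0x37 idx=16 entry=0x49007 [P=1 RW=1 US=1 PS=0]
  L1: frame=0x49 idx=6 entry=0x4D007 [P=1 RW=1 US=1 PS=0]
  L2: frame=0x4D idx=14 entry=0x50007 [P=1 RW=1 US=1 PS=0]
  L3: frame=0x50 idx=6 entry=0x54007 [P=1 RW=1 US=1 PS=0]
  → PA=0x547CF  (4 entries read)
#3 VA=0xB8541804975 (w,user):
  L0: frame=0x37 idx=23 entry=0x55007 [P=1 RW=1 US=1 PS=0]
  L1: frame=0x55 idx=21 entry=0x56007 [P=1 RW=1 US=1 PS=0]
  L2: frame=0x56 idx=12 entry=0x58007 [P=1 RW=1 US=1 PS=0]
  L3: frame=0x58 idx=4 entry=0x59007 [P=1 RW=1 US=1 PS=0]
  → PA=0x59975  (4 entries read)
#4 VA=0xB0000000AC4 (r,kernel):
  L0: frame=0x37 idx=22 entry=0x3E004 [P=0 RW=0 US=1 PS=0]
  ⇒ fault: PAGE_NOT_PRESENT  — 1 lookups
#5 VA=0xF828320D7AF (w,kernel):
  L0: frame=0x37 idx=31 entry=0x5C007 [P=1 RW=1 US=1 PS=0]
  L1: frame=0x5C idx=10 entry=0x5F007 [P=1 RW=1 US=1 PS=0]
  L2: frame=0x5F idx=25 entry=0x60007 [P=1 RW=1 US=1 PS=0]
  L3: frame=0x60 idx=13 entry=0x62007 [P=1 RW=1 US=1 PS=0]
  → PA=0x627AF  (4 entries read)
#6 VA=0x34260B25B (w,user):
  L0: frame=0x37 idx=0 entry=0x65007 [P=1 RW=1 US=1 PS=0]
  L1: frame=0x65 idx=13 entry=0x68007 [P=1 RW=1 US=1 PS=0]
  L2: frame=0x68 idx=19 entry=0x69007 [P=1 RW=1 US=1 PS=0]
  L3: frame=0x69 idx=11 entry=0x6C007 [P=1 RW=1 US=1 PS=0]
  → PA=0x6C25B  (4 entries read)

Access #6 PA: 0x6C25B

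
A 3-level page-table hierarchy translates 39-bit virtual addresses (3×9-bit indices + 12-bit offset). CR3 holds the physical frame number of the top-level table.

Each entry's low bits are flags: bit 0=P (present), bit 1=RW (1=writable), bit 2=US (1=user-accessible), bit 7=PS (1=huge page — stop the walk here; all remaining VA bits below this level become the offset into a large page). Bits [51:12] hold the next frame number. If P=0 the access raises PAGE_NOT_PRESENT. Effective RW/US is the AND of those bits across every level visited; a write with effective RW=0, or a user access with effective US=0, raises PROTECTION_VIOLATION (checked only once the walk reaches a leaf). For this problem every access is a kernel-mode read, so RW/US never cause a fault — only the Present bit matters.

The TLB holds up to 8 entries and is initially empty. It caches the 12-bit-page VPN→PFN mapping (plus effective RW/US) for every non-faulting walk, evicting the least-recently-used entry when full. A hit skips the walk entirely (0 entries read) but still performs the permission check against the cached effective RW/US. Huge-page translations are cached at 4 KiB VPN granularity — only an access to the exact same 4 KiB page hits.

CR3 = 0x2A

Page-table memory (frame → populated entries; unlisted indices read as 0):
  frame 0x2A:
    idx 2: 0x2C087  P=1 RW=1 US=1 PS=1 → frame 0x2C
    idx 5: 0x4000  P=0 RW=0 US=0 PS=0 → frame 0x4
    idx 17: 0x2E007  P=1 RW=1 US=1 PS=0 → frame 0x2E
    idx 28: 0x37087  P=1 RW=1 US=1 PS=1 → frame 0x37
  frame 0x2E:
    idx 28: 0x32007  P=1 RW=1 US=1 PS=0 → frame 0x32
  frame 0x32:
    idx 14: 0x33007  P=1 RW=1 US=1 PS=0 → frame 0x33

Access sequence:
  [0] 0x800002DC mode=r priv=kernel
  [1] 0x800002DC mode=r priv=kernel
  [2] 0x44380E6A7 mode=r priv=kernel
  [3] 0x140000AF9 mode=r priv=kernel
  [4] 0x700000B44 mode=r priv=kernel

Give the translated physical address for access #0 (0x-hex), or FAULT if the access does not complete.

Walk each access:
#0 VA=0x800002DC (r,kernel):
  lvl0: tbl 0x2A, slot 2 ⇒ 0x2C087 (P1/RW1/US1/PS1)
  → PA=0x2C2DC (huge @L0)  (1 entries read)
#1 VA=0x800002DC (r,kernel):
  TLB hit vpn=0x80000 → PA=0x2C2DC
#2 VA=0x44380E6A7 (r,kernel):
  lvl0: tbl 0x2A, slot 17 ⇒ 0x2E007 (P1/RW1/US1/PS0)
  lvl1: tbl 0x2E, slot 28 ⇒ 0x32007 (P1/RW1/US1/PS0)
  lvl2: tbl 0x32, slot 14 ⇒ 0x33007 (P1/RW1/US1/PS0)
  → PA=0x336A7  (3 entries read)
#3 VA=0x140000AF9 (r,kernel):
  lvl0: tbl 0x2A, slot 5 ⇒ 0x4000 (P0/RW0/US0/PS0)
  ✗ PAGE_NOT_PRESENT  [1 reads]
#4 VA=0x700000B44 (r,kernel):
  lvl0: tbl 0x2A, slot 28 ⇒ 0x37087 (P1/RW1/US1/PS1)
  → PA=0x37B44 (huge @L0)  (1 entries read)

Access #0 PA: 0x2C2DC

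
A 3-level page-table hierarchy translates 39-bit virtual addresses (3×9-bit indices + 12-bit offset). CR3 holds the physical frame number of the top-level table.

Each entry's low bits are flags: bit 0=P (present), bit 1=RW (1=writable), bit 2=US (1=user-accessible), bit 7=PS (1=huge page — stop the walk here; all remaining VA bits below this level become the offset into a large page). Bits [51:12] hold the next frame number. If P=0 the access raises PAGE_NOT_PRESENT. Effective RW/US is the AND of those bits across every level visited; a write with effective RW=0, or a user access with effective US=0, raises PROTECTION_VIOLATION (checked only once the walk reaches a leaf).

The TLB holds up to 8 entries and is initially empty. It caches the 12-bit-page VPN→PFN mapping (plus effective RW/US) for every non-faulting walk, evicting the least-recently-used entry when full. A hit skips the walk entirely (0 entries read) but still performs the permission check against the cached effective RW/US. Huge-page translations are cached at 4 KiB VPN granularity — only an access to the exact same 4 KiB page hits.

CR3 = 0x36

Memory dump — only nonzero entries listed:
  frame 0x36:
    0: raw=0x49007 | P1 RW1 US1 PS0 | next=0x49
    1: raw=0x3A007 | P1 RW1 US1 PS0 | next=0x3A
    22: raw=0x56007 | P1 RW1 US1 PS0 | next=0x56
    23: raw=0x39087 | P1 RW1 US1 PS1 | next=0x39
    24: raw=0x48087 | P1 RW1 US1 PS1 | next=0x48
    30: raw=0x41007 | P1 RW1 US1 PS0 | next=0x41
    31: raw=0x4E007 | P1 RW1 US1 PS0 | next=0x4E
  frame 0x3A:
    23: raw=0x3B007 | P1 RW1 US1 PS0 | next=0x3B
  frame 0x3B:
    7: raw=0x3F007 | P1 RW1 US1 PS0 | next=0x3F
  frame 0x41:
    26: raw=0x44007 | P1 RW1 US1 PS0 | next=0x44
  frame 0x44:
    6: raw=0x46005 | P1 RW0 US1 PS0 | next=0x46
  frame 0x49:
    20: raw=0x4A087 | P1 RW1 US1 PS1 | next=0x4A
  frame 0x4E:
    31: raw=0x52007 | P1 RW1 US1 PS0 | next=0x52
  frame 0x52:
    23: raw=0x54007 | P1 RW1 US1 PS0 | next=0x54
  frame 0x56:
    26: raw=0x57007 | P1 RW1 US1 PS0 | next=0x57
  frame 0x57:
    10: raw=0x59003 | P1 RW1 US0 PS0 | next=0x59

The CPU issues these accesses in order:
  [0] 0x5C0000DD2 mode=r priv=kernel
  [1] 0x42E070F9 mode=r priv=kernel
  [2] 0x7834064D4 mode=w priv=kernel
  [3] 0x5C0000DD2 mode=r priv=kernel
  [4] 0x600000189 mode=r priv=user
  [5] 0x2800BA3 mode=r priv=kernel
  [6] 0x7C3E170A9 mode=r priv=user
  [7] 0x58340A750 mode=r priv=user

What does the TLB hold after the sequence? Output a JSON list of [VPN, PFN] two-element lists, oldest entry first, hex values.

Walk each access:
#0 VA=0x5C0000DD2 (r,kernel):
  lvl0: tbl 0x36, slot 23 ⇒ 0x39087 (P1/RW1/US1/PS1)
  → PA=0x39DD2 (huge @L0)  (1 entries read)
#1 VA=0x42E070F9 (r,kernel):
  lvl0: tbl 0x36, slot 1 ⇒ 0x3A007 (P1/RW1/US1/PS0)
  lvl1: tbl 0x3A, slot 23 ⇒ 0x3B007 (P1/RW1/US1/PS0)
  lvl2: tbl 0x3B, slot 7 ⇒ 0x3F007 (P1/RW1/US1/PS0)
  → PA=0x3F0F9  (3 entries read)
#2 VA=0x7834064D4 (w,kernel):
  lvl0: tbl 0x36, slot 30 ⇒ 0x41007 (P1/RW1/US1/PS0)
  lvl1: tbl 0x41, slot 26 ⇒ 0x44007 (P1/RW1/US1/PS0)
  lvl2: tbl 0x44, slot 6 ⇒ 0x46005 (P1/RW0/US1/PS0)
  ✗ PROTECTION_VIOLATION  [3 reads]
#3 VA=0x5C0000DD2 (r,kernel):
  TLB hit vpn=0x5C0000 → PA=0x39DD2
#4 VA=0x600000189 (r,user):
  lvl0: tbl 0x36, slot 24 ⇒ 0x48087 (P1/RW1/US1/PS1)
  → PA=0x48189 (huge @L0)  (1 entries read)
#5 VA=0x2800BA3 (r,kernel):
  lvl0: tbl 0x36, slot 0 ⇒ 0x49007 (P1/RW1/US1/PS0)
  lvl1: tbl 0x49, slot 20 ⇒ 0x4A087 (P1/RW1/US1/PS1)
  → PA=0x4ABA3 (huge @L1)  (2 entries read)
#6 VA=0x7C3E170A9 (r,user):
  lvl0: tbl 0x36, slot 31 ⇒ 0x4E007 (P1/RW1/US1/PS0)
  lvl1: tbl 0x4E, slot 31 ⇒ 0x52007 (P1/RW1/US1/PS0)
  lvl2: tbl 0x52, slot 23 ⇒ 0x54007 (P1/RW1/US1/PS0)
  → PA=0x540A9  (3 entries read)
#7 VA=0x58340A750 (r,user):
  lvl0: tbl 0x36, slot 22 ⇒ 0x56007 (P1/RW1/US1/PS0)
  lvl1: tbl 0x56, slot 26 ⇒ 0x57007 (P1/RW1/US1/PS0)
  lvl2: tbl 0x57, slot 10 ⇒ 0x59003 (P1/RW1/US0/PS0)
  ✗ PROTECTION_VIOLATION  [3 reads]

TLB: [["0x42E07", "0x3F"], ["0x5C0000", "0x39"], ["0x600000", "0x48"], ["0x2800", "0x4A"], ["0x7C3E17", "0x54"]]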